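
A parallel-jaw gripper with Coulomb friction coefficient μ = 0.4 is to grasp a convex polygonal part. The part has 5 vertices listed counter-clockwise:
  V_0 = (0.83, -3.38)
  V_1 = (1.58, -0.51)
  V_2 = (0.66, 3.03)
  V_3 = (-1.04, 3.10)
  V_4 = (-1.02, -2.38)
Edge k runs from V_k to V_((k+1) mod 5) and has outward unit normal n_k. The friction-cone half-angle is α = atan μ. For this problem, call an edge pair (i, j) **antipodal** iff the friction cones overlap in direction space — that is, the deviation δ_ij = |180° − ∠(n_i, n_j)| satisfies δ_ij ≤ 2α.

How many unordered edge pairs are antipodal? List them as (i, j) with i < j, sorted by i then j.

α = atan 0.4 = 21.80°;  2α = 43.60°
n_0 = (+0.9675, -0.2528)
n_1 = (+0.9678, +0.2515)
n_2 = (+0.0411, +0.9992)
n_3 = (-1.0000, -0.0036)
n_4 = (-0.4755, -0.8797)
  (0,1): δ = 150.79°  ·
  (0,2): δ = 77.71°  ·
  (0,3): δ = 14.85°  ✓
  (0,4): δ = 76.25°  ·
  (1,2): δ = 106.93°  ·
  (1,3): δ = 14.36°  ✓
  (1,4): δ = 47.04°  ·
  (2,3): δ = 87.43°  ·
  (2,4): δ = 26.04°  ✓
  (3,4): δ = 118.60°  ·
antipodal pairs: 3

count = 3; pairs: (0,3), (1,3), (2,4)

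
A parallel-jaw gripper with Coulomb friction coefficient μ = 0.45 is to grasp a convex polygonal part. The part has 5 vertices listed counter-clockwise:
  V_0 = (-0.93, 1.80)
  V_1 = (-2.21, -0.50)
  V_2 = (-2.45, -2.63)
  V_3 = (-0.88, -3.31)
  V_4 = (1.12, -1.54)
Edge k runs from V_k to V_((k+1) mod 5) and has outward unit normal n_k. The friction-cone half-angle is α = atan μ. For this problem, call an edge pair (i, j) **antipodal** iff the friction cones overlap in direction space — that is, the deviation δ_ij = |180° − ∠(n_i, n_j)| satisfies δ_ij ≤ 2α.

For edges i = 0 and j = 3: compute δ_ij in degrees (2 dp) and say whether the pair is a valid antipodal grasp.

δ = 19.39°, valid

α = atan 0.45 = 24.23°;  2α = 48.46°
edge 0: e_0 = (-1.28, -2.30);  n_0 = (-0.8738, +0.4863)
edge 3: e_3 = (+2.00, +1.77);  n_3 = (+0.6627, -0.7489)
∠(n_0, n_3) = 160.61°
δ = |180° − 160.61°| = 19.39°
19.39° ≤ 2α = 48.46°  →  valid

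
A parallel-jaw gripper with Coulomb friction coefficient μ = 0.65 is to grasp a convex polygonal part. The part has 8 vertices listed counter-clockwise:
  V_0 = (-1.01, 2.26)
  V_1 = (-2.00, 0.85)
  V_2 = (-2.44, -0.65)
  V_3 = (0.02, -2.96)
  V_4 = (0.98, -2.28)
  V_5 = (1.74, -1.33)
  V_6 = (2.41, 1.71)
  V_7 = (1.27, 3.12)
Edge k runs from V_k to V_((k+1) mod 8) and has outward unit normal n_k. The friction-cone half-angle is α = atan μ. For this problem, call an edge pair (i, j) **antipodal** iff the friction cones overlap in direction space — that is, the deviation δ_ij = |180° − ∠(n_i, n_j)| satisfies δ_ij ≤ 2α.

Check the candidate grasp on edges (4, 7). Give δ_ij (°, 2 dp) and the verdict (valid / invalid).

δ = 30.67°, valid

α = atan 0.65 = 33.02°;  2α = 66.05°
edge 4: e_4 = (+0.76, +0.95);  n_4 = (+0.7809, -0.6247)
edge 7: e_7 = (-2.28, -0.86);  n_7 = (-0.3529, +0.9357)
∠(n_4, n_7) = 149.33°
δ = |180° − 149.33°| = 30.67°
30.67° ≤ 2α = 66.05°  →  valid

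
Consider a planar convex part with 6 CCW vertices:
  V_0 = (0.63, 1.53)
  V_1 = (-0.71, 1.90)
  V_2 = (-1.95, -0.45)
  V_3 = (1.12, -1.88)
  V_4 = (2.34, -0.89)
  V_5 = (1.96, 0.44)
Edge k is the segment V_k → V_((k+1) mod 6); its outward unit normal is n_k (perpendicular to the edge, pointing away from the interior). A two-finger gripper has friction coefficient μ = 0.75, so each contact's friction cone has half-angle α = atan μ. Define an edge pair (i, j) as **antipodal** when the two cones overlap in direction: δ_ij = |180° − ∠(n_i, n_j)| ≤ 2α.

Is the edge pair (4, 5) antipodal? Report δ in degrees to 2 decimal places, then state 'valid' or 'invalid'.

α = atan 0.75 = 36.87°;  2α = 73.74°
edge 4: e_4 = (-0.38, +1.33);  n_4 = (+0.9615, +0.2747)
edge 5: e_5 = (-1.33, +1.09);  n_5 = (+0.6339, +0.7734)
∠(n_4, n_5) = 34.72°
δ = |180° − 34.72°| = 145.28°
145.28° > 2α = 73.74°  →  invalid

δ = 145.28°, invalid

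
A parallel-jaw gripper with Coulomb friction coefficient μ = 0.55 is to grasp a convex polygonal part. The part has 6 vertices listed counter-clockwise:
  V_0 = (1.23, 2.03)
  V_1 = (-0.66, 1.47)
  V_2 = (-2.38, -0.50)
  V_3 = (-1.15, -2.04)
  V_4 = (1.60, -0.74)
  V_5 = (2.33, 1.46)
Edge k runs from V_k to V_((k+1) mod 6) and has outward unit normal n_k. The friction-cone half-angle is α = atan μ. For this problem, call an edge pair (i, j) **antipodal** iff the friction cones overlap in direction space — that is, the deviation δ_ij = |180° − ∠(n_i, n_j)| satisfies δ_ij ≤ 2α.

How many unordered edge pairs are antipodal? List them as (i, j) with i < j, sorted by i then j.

α = atan 0.55 = 28.81°;  2α = 57.62°
n_0 = (-0.2841, +0.9588)
n_1 = (-0.7533, +0.6577)
n_2 = (-0.7814, -0.6241)
n_3 = (+0.4274, -0.9041)
n_4 = (+0.9491, -0.3149)
n_5 = (+0.4601, +0.8879)
  (0,1): δ = 147.63°  ·
  (0,2): δ = 67.89°  ·
  (0,3): δ = 8.80°  ✓
  (0,4): δ = 55.14°  ✓
  (0,5): δ = 136.10°  ·
  (1,2): δ = 100.26°  ·
  (1,3): δ = 23.57°  ✓
  (1,4): δ = 22.77°  ✓
  (1,5): δ = 103.73°  ·
  (2,3): δ = 103.31°  ·
  (2,4): δ = 56.97°  ✓
  (2,5): δ = 23.99°  ✓
  (3,4): δ = 133.66°  ·
  (3,5): δ = 52.69°  ✓
  (4,5): δ = 99.04°  ·
antipodal pairs: 7

count = 7; pairs: (0,3), (0,4), (1,3), (1,4), (2,4), (2,5), (3,5)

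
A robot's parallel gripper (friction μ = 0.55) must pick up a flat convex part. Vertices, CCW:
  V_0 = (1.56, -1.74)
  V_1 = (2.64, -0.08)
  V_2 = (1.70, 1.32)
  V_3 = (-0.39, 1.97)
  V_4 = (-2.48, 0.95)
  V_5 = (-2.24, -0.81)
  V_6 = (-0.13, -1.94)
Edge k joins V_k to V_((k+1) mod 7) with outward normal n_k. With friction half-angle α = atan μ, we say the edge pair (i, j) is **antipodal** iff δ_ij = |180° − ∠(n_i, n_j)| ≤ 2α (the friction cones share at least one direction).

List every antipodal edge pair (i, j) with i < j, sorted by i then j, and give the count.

α = atan 0.55 = 28.81°;  2α = 57.62°
n_0 = (+0.8382, -0.5453)
n_1 = (+0.8302, +0.5574)
n_2 = (+0.2970, +0.9549)
n_3 = (-0.4386, +0.8987)
n_4 = (-0.9908, -0.1351)
n_5 = (-0.4721, -0.8815)
n_6 = (+0.1175, -0.9931)
  (0,1): δ = 113.07°  ·
  (0,2): δ = 74.23°  ·
  (0,3): δ = 30.94°  ✓
  (0,4): δ = 40.81°  ✓
  (0,5): δ = 94.88°  ·
  (0,6): δ = 129.80°  ·
  (1,2): δ = 141.15°  ·
  (1,3): δ = 97.86°  ·
  (1,4): δ = 26.11°  ✓
  (1,5): δ = 27.95°  ✓
  (1,6): δ = 62.87°  ·
  (2,3): δ = 136.71°  ·
  (2,4): δ = 64.96°  ·
  (2,5): δ = 10.90°  ✓
  (2,6): δ = 24.03°  ✓
  (3,4): δ = 108.25°  ·
  (3,5): δ = 54.19°  ✓
  (3,6): δ = 19.26°  ✓
  (4,5): δ = 125.94°  ·
  (4,6): δ = 91.02°  ·
  (5,6): δ = 145.08°  ·
antipodal pairs: 8

count = 8; pairs: (0,3), (0,4), (1,4), (1,5), (2,5), (2,6), (3,5), (3,6)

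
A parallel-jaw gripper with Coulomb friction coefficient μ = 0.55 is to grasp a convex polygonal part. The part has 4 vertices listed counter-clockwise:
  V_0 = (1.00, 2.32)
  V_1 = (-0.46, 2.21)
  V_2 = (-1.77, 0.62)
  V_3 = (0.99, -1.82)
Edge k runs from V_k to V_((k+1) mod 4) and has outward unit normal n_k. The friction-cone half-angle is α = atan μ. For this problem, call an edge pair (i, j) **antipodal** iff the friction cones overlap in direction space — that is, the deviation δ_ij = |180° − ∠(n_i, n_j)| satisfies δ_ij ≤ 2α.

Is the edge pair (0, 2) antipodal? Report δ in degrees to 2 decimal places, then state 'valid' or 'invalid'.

δ = 45.79°, valid

α = atan 0.55 = 28.81°;  2α = 57.62°
edge 0: e_0 = (-1.46, -0.11);  n_0 = (-0.0751, +0.9972)
edge 2: e_2 = (+2.76, -2.44);  n_2 = (-0.6623, -0.7492)
∠(n_0, n_2) = 134.21°
δ = |180° − 134.21°| = 45.79°
45.79° ≤ 2α = 57.62°  →  valid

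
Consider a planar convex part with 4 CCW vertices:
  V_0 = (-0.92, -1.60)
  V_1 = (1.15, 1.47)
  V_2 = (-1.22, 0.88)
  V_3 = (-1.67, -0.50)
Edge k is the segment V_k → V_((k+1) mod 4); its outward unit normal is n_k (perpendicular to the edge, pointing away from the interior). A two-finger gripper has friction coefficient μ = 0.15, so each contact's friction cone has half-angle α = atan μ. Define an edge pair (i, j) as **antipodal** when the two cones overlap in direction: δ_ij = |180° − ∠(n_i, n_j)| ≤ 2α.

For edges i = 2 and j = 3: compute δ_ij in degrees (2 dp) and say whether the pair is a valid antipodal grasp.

δ = 127.65°, invalid

α = atan 0.15 = 8.53°;  2α = 17.06°
edge 2: e_2 = (-0.45, -1.38);  n_2 = (-0.9507, +0.3100)
edge 3: e_3 = (+0.75, -1.10);  n_3 = (-0.8262, -0.5633)
∠(n_2, n_3) = 52.35°
δ = |180° − 52.35°| = 127.65°
127.65° > 2α = 17.06°  →  invalid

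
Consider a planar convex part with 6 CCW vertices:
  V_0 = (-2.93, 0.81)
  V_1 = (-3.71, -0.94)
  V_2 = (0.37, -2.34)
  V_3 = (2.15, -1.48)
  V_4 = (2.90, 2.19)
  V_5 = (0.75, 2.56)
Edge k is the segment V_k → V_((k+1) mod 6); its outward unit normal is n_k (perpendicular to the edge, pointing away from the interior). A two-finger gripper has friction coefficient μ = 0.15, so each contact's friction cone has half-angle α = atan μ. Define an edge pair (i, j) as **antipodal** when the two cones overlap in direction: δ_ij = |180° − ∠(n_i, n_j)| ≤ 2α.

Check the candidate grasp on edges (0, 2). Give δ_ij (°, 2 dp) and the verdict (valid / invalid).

δ = 40.19°, invalid

α = atan 0.15 = 8.53°;  2α = 17.06°
edge 0: e_0 = (-0.78, -1.75);  n_0 = (-0.9134, +0.4071)
edge 2: e_2 = (+1.78, +0.86);  n_2 = (+0.4350, -0.9004)
∠(n_0, n_2) = 139.81°
δ = |180° − 139.81°| = 40.19°
40.19° > 2α = 17.06°  →  invalid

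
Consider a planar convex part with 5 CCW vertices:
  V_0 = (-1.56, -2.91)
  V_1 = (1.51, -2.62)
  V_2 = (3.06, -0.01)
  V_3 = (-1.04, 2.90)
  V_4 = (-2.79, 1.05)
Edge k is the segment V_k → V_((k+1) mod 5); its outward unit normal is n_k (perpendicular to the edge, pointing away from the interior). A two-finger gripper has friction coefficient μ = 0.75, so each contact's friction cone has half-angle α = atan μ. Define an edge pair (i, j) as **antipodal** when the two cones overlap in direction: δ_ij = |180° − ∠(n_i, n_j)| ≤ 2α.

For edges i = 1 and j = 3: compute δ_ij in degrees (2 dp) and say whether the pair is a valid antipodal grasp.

α = atan 0.75 = 36.87°;  2α = 73.74°
edge 1: e_1 = (+1.55, +2.61);  n_1 = (+0.8598, -0.5106)
edge 3: e_3 = (-1.75, -1.85);  n_3 = (-0.7265, +0.6872)
∠(n_1, n_3) = 167.30°
δ = |180° − 167.30°| = 12.70°
12.70° ≤ 2α = 73.74°  →  valid

δ = 12.70°, valid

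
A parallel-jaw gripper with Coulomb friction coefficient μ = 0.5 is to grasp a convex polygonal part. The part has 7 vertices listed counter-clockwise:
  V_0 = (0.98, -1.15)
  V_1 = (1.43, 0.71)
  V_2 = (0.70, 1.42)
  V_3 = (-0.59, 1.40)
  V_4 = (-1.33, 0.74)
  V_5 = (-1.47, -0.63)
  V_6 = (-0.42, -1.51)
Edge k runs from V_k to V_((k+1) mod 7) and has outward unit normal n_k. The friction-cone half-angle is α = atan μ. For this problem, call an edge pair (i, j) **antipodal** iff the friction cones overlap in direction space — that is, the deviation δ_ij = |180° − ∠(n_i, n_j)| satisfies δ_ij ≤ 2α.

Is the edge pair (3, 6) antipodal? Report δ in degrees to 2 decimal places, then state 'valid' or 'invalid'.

α = atan 0.5 = 26.57°;  2α = 53.13°
edge 3: e_3 = (-0.74, -0.66);  n_3 = (-0.6656, +0.7463)
edge 6: e_6 = (+1.40, +0.36);  n_6 = (+0.2490, -0.9685)
∠(n_3, n_6) = 152.69°
δ = |180° − 152.69°| = 27.31°
27.31° ≤ 2α = 53.13°  →  valid

δ = 27.31°, valid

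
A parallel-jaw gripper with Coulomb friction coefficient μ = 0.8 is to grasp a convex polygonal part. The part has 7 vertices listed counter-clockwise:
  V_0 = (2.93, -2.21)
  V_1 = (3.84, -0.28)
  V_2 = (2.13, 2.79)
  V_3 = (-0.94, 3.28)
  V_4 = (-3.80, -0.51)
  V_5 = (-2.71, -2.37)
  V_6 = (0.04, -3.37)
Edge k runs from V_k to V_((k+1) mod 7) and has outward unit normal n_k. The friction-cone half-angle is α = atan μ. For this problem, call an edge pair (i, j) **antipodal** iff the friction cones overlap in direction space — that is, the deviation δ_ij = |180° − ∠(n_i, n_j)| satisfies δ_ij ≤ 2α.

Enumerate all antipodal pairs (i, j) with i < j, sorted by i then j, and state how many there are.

α = atan 0.8 = 38.66°;  2α = 77.32°
n_0 = (+0.9045, -0.4265)
n_1 = (+0.8736, +0.4866)
n_2 = (+0.1576, +0.9875)
n_3 = (-0.7982, +0.6024)
n_4 = (-0.8628, -0.5056)
n_5 = (-0.3417, -0.9398)
n_6 = (+0.3725, -0.9280)
  (0,1): δ = 125.64°  ·
  (0,2): δ = 73.82°  ✓
  (0,3): δ = 11.79°  ✓
  (0,4): δ = 55.62°  ✓
  (0,5): δ = 95.26°  ·
  (0,6): δ = 137.11°  ·
  (1,2): δ = 128.19°  ·
  (1,3): δ = 66.16°  ✓
  (1,4): δ = 1.25°  ✓
  (1,5): δ = 40.90°  ✓
  (1,6): δ = 82.75°  ·
  (2,3): δ = 117.97°  ·
  (2,4): δ = 50.56°  ✓
  (2,5): δ = 10.91°  ✓
  (2,6): δ = 30.94°  ✓
  (3,4): δ = 112.59°  ·
  (3,5): δ = 72.94°  ✓
  (3,6): δ = 31.09°  ✓
  (4,5): δ = 140.35°  ·
  (4,6): δ = 98.50°  ·
  (5,6): δ = 138.15°  ·
antipodal pairs: 11

count = 11; pairs: (0,2), (0,3), (0,4), (1,3), (1,4), (1,5), (2,4), (2,5), (2,6), (3,5), (3,6)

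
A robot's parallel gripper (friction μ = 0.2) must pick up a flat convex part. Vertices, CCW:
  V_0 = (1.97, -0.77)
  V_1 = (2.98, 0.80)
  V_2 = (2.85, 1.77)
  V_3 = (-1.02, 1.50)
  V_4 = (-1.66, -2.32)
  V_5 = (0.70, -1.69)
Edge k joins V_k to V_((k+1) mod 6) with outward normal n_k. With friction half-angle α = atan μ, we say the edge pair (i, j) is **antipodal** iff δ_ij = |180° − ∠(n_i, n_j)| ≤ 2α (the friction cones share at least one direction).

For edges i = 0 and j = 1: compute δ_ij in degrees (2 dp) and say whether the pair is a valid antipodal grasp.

α = atan 0.2 = 11.31°;  2α = 22.62°
edge 0: e_0 = (+1.01, +1.57);  n_0 = (+0.8410, -0.5410)
edge 1: e_1 = (-0.13, +0.97);  n_1 = (+0.9911, +0.1328)
∠(n_0, n_1) = 40.39°
δ = |180° − 40.39°| = 139.61°
139.61° > 2α = 22.62°  →  invalid

δ = 139.61°, invalid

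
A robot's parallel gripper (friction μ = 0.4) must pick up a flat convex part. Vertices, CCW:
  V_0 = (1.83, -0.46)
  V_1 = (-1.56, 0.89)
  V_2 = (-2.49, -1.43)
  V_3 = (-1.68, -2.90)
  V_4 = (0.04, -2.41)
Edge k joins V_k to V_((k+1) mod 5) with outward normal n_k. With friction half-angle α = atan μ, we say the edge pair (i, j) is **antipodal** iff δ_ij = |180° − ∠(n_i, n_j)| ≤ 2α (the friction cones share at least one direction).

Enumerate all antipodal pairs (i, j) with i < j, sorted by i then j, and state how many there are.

α = atan 0.4 = 21.80°;  2α = 43.60°
n_0 = (+0.3700, +0.9290)
n_1 = (-0.9282, +0.3721)
n_2 = (-0.8758, -0.4826)
n_3 = (+0.2740, -0.9617)
n_4 = (+0.7367, -0.6762)
  (0,1): δ = 90.13°  ·
  (0,2): δ = 39.43°  ✓
  (0,3): δ = 37.62°  ✓
  (0,4): δ = 69.16°  ·
  (1,2): δ = 129.30°  ·
  (1,3): δ = 52.25°  ·
  (1,4): δ = 20.71°  ✓
  (2,3): δ = 102.95°  ·
  (2,4): δ = 71.41°  ·
  (3,4): δ = 148.45°  ·
antipodal pairs: 3

count = 3; pairs: (0,2), (0,3), (1,4)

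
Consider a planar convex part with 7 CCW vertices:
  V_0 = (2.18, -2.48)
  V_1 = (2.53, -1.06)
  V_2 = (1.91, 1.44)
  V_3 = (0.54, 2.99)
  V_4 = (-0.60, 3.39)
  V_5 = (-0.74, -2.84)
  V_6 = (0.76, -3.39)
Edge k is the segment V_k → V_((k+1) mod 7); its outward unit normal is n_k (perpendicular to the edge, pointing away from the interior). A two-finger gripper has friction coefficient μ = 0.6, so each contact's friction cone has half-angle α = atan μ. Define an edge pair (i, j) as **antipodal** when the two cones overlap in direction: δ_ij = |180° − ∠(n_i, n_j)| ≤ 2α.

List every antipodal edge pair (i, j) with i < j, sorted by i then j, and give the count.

count = 8; pairs: (0,4), (1,4), (1,5), (2,4), (2,5), (3,5), (3,6), (4,6)

α = atan 0.6 = 30.96°;  2α = 61.93°
n_0 = (+0.9709, -0.2393)
n_1 = (+0.9706, +0.2407)
n_2 = (+0.7493, +0.6623)
n_3 = (+0.3311, +0.9436)
n_4 = (-0.9997, +0.0225)
n_5 = (-0.3443, -0.9389)
n_6 = (+0.5396, -0.8419)
  (0,1): δ = 152.23°  ·
  (0,2): δ = 124.68°  ·
  (0,3): δ = 95.49°  ·
  (0,4): δ = 12.56°  ✓
  (0,5): δ = 83.71°  ·
  (0,6): δ = 136.50°  ·
  (1,2): δ = 152.46°  ·
  (1,3): δ = 123.26°  ·
  (1,4): δ = 15.22°  ✓
  (1,5): δ = 55.94°  ✓
  (1,6): δ = 108.73°  ·
  (2,3): δ = 150.81°  ·
  (2,4): δ = 42.76°  ✓
  (2,5): δ = 28.39°  ✓
  (2,6): δ = 81.18°  ·
  (3,4): δ = 71.95°  ·
  (3,5): δ = 0.80°  ✓
  (3,6): δ = 51.99°  ✓
  (4,5): δ = 108.85°  ·
  (4,6): δ = 56.06°  ✓
  (5,6): δ = 127.21°  ·
antipodal pairs: 8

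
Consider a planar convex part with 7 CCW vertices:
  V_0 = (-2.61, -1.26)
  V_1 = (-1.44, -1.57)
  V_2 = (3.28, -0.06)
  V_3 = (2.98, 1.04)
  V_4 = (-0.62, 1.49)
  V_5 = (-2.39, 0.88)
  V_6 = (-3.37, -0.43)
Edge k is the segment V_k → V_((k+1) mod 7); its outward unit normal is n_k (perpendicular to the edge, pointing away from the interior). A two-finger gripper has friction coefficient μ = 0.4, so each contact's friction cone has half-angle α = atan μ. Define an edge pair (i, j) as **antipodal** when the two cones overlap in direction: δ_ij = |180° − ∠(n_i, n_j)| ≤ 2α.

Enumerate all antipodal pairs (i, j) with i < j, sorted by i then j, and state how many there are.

α = atan 0.4 = 21.80°;  2α = 43.60°
n_0 = (-0.2561, -0.9666)
n_1 = (+0.3047, -0.9524)
n_2 = (+0.9648, +0.2631)
n_3 = (+0.1240, +0.9923)
n_4 = (-0.3258, +0.9454)
n_5 = (-0.8007, +0.5990)
n_6 = (-0.7375, -0.6753)
  (0,1): δ = 147.42°  ·
  (0,2): δ = 59.90°  ·
  (0,3): δ = 7.71°  ✓
  (0,4): δ = 33.86°  ✓
  (0,5): δ = 68.04°  ·
  (0,6): δ = 147.32°  ·
  (1,2): δ = 92.49°  ·
  (1,3): δ = 24.87°  ✓
  (1,4): δ = 1.28°  ✓
  (1,5): δ = 35.46°  ✓
  (1,6): δ = 114.74°  ·
  (2,3): δ = 112.38°  ·
  (2,4): δ = 86.24°  ·
  (2,5): δ = 52.05°  ·
  (2,6): δ = 27.22°  ✓
  (3,4): δ = 153.86°  ·
  (3,5): δ = 119.67°  ·
  (3,6): δ = 40.40°  ✓
  (4,5): δ = 145.82°  ·
  (4,6): δ = 66.54°  ·
  (5,6): δ = 100.72°  ·
antipodal pairs: 7

count = 7; pairs: (0,3), (0,4), (1,3), (1,4), (1,5), (2,6), (3,6)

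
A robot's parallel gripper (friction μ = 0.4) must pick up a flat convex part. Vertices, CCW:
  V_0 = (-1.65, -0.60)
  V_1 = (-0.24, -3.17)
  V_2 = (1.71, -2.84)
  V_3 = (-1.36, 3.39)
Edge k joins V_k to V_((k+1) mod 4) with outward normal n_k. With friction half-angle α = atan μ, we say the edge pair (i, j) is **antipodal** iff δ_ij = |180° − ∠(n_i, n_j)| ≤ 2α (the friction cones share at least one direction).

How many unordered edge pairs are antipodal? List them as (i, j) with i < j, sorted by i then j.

count = 2; pairs: (0,2), (2,3)

α = atan 0.4 = 21.80°;  2α = 43.60°
n_0 = (-0.8767, -0.4810)
n_1 = (+0.1669, -0.9860)
n_2 = (+0.8970, +0.4420)
n_3 = (-0.9974, +0.0725)
  (0,1): δ = 109.15°  ·
  (0,2): δ = 2.52°  ✓
  (0,3): δ = 147.09°  ·
  (1,2): δ = 73.37°  ·
  (1,3): δ = 76.24°  ·
  (2,3): δ = 30.39°  ✓
antipodal pairs: 2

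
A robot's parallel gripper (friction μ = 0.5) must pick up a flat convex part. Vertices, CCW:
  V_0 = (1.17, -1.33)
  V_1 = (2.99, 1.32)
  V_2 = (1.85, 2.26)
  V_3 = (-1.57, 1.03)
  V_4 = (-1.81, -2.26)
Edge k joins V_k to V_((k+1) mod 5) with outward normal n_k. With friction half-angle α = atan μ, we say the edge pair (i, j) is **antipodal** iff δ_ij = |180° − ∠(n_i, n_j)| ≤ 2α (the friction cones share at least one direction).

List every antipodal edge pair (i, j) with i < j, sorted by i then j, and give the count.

α = atan 0.5 = 26.57°;  2α = 53.13°
n_0 = (+0.8243, -0.5661)
n_1 = (+0.6362, +0.7715)
n_2 = (-0.3384, +0.9410)
n_3 = (-0.9973, +0.0728)
n_4 = (+0.2979, -0.9546)
  (0,1): δ = 95.03°  ·
  (0,2): δ = 35.74°  ✓
  (0,3): δ = 30.31°  ✓
  (0,4): δ = 141.81°  ·
  (1,2): δ = 120.71°  ·
  (1,3): δ = 54.66°  ·
  (1,4): δ = 56.84°  ·
  (2,3): δ = 113.95°  ·
  (2,4): δ = 2.45°  ✓
  (3,4): δ = 68.50°  ·
antipodal pairs: 3

count = 3; pairs: (0,2), (0,3), (2,4)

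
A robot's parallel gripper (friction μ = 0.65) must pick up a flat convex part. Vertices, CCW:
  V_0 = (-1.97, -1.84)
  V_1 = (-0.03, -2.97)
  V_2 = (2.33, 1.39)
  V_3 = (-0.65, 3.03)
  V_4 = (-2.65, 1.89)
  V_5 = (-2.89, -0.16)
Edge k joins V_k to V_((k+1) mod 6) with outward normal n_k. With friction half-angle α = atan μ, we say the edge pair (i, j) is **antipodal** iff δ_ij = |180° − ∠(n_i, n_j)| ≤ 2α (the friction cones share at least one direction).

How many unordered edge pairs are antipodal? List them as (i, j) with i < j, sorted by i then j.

count = 6; pairs: (0,2), (0,3), (1,3), (1,4), (1,5), (2,5)

α = atan 0.65 = 33.02°;  2α = 66.05°
n_0 = (-0.5033, -0.8641)
n_1 = (+0.8794, -0.4760)
n_2 = (+0.4821, +0.8761)
n_3 = (-0.4952, +0.8688)
n_4 = (-0.9932, +0.1163)
n_5 = (-0.8771, -0.4803)
  (0,1): δ = 88.21°  ·
  (0,2): δ = 1.39°  ✓
  (0,3): δ = 59.90°  ✓
  (0,4): δ = 113.54°  ·
  (0,5): δ = 148.93°  ·
  (1,2): δ = 90.40°  ·
  (1,3): δ = 31.89°  ✓
  (1,4): δ = 21.75°  ✓
  (1,5): δ = 57.13°  ✓
  (2,3): δ = 121.49°  ·
  (2,4): δ = 67.85°  ·
  (2,5): δ = 32.47°  ✓
  (3,4): δ = 126.36°  ·
  (3,5): δ = 90.98°  ·
  (4,5): δ = 144.62°  ·
antipodal pairs: 6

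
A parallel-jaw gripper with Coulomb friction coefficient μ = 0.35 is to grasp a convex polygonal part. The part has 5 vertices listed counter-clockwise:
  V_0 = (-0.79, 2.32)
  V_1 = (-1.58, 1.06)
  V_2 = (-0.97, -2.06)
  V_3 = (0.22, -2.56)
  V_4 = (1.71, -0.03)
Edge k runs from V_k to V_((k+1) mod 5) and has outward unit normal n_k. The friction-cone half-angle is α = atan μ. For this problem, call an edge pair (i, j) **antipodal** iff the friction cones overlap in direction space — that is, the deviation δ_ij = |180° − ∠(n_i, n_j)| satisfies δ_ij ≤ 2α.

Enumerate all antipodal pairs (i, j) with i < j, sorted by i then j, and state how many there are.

count = 3; pairs: (0,3), (1,4), (2,4)

α = atan 0.35 = 19.29°;  2α = 38.58°
n_0 = (-0.8472, +0.5312)
n_1 = (-0.9814, -0.1919)
n_2 = (-0.3874, -0.9219)
n_3 = (+0.8617, -0.5075)
n_4 = (+0.6849, +0.7286)
  (0,1): δ = 136.85°  ·
  (0,2): δ = 80.70°  ·
  (0,3): δ = 1.59°  ✓
  (0,4): δ = 78.86°  ·
  (1,2): δ = 123.85°  ·
  (1,3): δ = 41.56°  ·
  (1,4): δ = 35.71°  ✓
  (2,3): δ = 97.70°  ·
  (2,4): δ = 20.44°  ✓
  (3,4): δ = 102.73°  ·
antipodal pairs: 3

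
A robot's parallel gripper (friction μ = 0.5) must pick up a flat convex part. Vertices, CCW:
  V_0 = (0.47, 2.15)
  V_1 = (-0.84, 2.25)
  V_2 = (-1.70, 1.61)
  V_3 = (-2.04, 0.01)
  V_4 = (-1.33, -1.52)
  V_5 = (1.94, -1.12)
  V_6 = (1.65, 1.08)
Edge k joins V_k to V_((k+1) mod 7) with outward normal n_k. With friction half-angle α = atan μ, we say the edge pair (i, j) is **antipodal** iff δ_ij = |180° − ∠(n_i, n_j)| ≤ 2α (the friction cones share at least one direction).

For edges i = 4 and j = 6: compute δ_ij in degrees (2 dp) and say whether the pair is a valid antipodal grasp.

α = atan 0.5 = 26.57°;  2α = 53.13°
edge 4: e_4 = (+3.27, +0.40);  n_4 = (+0.1214, -0.9926)
edge 6: e_6 = (-1.18, +1.07);  n_6 = (+0.6717, +0.7408)
∠(n_4, n_6) = 130.82°
δ = |180° − 130.82°| = 49.18°
49.18° ≤ 2α = 53.13°  →  valid

δ = 49.18°, valid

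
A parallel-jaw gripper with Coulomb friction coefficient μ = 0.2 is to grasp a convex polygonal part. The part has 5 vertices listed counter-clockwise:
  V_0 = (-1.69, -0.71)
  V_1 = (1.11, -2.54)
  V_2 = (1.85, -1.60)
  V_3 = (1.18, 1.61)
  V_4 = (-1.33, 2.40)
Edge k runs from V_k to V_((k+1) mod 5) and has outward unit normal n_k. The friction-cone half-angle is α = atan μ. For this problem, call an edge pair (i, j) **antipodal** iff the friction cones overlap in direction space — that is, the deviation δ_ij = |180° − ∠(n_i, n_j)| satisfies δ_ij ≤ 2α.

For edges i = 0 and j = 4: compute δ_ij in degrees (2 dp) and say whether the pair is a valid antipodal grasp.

α = atan 0.2 = 11.31°;  2α = 22.62°
edge 0: e_0 = (+2.80, -1.83);  n_0 = (-0.5471, -0.8371)
edge 4: e_4 = (-0.36, -3.11);  n_4 = (-0.9934, +0.1150)
∠(n_0, n_4) = 63.44°
δ = |180° − 63.44°| = 116.56°
116.56° > 2α = 22.62°  →  invalid

δ = 116.56°, invalid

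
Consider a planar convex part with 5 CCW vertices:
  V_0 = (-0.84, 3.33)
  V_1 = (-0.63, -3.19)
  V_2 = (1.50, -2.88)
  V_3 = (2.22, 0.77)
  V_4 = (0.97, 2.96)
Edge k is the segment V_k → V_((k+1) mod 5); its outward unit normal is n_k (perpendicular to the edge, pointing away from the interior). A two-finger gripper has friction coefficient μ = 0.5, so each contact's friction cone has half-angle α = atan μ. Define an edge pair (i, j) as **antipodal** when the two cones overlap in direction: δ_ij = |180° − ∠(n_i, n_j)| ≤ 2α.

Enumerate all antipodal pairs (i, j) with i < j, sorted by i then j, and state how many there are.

count = 3; pairs: (0,2), (0,3), (1,4)

α = atan 0.5 = 26.57°;  2α = 53.13°
n_0 = (-0.9995, -0.0322)
n_1 = (+0.1440, -0.9896)
n_2 = (+0.9811, -0.1935)
n_3 = (+0.8685, +0.4957)
n_4 = (+0.2003, +0.9797)
  (0,1): δ = 83.56°  ·
  (0,2): δ = 13.00°  ✓
  (0,3): δ = 27.87°  ✓
  (0,4): δ = 76.60°  ·
  (1,2): δ = 109.44°  ·
  (1,3): δ = 68.56°  ·
  (1,4): δ = 19.83°  ✓
  (2,3): δ = 139.12°  ·
  (2,4): δ = 90.39°  ·
  (3,4): δ = 131.27°  ·
antipodal pairs: 3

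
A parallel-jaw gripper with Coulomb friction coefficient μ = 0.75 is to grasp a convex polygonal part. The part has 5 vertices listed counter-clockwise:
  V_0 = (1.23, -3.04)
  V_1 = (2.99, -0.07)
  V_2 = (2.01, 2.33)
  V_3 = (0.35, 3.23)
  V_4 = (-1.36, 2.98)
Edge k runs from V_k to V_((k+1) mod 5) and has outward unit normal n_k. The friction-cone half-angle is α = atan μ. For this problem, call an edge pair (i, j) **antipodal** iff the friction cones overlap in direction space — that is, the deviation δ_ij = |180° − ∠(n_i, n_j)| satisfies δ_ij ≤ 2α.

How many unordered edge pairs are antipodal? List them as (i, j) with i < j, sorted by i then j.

α = atan 0.75 = 36.87°;  2α = 73.74°
n_0 = (+0.8603, -0.5098)
n_1 = (+0.9258, +0.3780)
n_2 = (+0.4766, +0.8791)
n_3 = (-0.1447, +0.9895)
n_4 = (-0.9186, -0.3952)
  (0,1): δ = 127.14°  ·
  (0,2): δ = 87.81°  ·
  (0,3): δ = 51.03°  ✓
  (0,4): δ = 53.93°  ✓
  (1,2): δ = 140.68°  ·
  (1,3): δ = 103.89°  ·
  (1,4): δ = 1.07°  ✓
  (2,3): δ = 143.22°  ·
  (2,4): δ = 38.26°  ✓
  (3,4): δ = 75.04°  ·
antipodal pairs: 4

count = 4; pairs: (0,3), (0,4), (1,4), (2,4)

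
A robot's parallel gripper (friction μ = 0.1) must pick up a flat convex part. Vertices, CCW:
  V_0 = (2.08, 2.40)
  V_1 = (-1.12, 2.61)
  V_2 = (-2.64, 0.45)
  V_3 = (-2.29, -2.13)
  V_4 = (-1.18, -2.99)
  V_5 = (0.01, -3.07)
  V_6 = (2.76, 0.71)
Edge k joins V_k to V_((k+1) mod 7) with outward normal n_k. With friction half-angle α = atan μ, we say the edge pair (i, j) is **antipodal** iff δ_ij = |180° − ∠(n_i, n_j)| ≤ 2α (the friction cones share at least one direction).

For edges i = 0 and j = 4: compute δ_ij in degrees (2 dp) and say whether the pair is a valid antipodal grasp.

δ = 0.09°, valid

α = atan 0.1 = 5.71°;  2α = 11.42°
edge 0: e_0 = (-3.20, +0.21);  n_0 = (+0.0655, +0.9979)
edge 4: e_4 = (+1.19, -0.08);  n_4 = (-0.0671, -0.9977)
∠(n_0, n_4) = 179.91°
δ = |180° − 179.91°| = 0.09°
0.09° ≤ 2α = 11.42°  →  valid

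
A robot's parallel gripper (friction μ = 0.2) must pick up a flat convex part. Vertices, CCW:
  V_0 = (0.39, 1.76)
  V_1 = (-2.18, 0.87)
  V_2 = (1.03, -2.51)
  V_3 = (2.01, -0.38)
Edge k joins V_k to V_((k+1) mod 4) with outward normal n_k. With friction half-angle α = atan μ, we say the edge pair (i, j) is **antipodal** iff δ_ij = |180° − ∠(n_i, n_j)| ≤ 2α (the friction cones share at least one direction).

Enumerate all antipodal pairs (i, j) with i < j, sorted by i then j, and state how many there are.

α = atan 0.2 = 11.31°;  2α = 22.62°
n_0 = (-0.3272, +0.9449)
n_1 = (-0.7251, -0.6886)
n_2 = (+0.9085, -0.4180)
n_3 = (+0.7973, +0.6036)
  (0,1): δ = 65.58°  ·
  (0,2): δ = 46.19°  ·
  (0,3): δ = 108.02°  ·
  (1,2): δ = 68.23°  ·
  (1,3): δ = 6.40°  ✓
  (2,3): δ = 118.17°  ·
antipodal pairs: 1

count = 1; pairs: (1,3)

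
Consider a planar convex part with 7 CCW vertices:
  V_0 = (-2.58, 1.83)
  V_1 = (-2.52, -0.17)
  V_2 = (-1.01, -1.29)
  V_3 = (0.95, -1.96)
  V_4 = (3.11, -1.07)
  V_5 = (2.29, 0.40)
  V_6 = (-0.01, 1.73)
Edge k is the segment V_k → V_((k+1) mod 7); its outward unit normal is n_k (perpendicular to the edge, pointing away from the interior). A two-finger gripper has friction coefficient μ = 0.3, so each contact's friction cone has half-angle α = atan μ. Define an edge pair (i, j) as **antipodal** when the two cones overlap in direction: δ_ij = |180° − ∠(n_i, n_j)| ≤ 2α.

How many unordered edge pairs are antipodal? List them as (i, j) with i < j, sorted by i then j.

count = 6; pairs: (0,4), (1,4), (1,5), (2,5), (2,6), (3,6)

α = atan 0.3 = 16.70°;  2α = 33.40°
n_0 = (-0.9996, -0.0300)
n_1 = (-0.5957, -0.8032)
n_2 = (-0.3235, -0.9462)
n_3 = (+0.3810, -0.9246)
n_4 = (+0.8733, +0.4872)
n_5 = (+0.5006, +0.8657)
n_6 = (+0.0389, +0.9992)
  (0,1): δ = 128.28°  ·
  (0,2): δ = 110.59°  ·
  (0,3): δ = 69.32°  ·
  (0,4): δ = 27.44°  ✓
  (0,5): δ = 58.24°  ·
  (0,6): δ = 86.05°  ·
  (1,2): δ = 162.31°  ·
  (1,3): δ = 121.04°  ·
  (1,4): δ = 24.28°  ✓
  (1,5): δ = 6.53°  ✓
  (1,6): δ = 34.34°  ·
  (2,3): δ = 138.73°  ·
  (2,4): δ = 41.97°  ·
  (2,5): δ = 11.17°  ✓
  (2,6): δ = 16.64°  ✓
  (3,4): δ = 83.24°  ·
  (3,5): δ = 52.43°  ·
  (3,6): δ = 24.62°  ✓
  (4,5): δ = 149.19°  ·
  (4,6): δ = 121.38°  ·
  (5,6): δ = 152.19°  ·
antipodal pairs: 6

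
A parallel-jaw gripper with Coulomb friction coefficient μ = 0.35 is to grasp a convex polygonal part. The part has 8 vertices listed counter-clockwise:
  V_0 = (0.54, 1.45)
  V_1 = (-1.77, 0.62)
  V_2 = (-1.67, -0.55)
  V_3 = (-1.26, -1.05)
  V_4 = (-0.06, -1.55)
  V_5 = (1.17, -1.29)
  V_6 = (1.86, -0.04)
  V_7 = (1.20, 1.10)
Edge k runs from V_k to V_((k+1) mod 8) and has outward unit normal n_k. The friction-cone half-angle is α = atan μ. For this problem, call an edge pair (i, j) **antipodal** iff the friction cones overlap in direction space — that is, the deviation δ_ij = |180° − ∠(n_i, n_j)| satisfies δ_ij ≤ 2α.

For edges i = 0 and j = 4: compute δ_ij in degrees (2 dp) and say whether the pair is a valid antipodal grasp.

δ = 7.83°, valid

α = atan 0.35 = 19.29°;  2α = 38.58°
edge 0: e_0 = (-2.31, -0.83);  n_0 = (-0.3381, +0.9411)
edge 4: e_4 = (+1.23, +0.26);  n_4 = (+0.2068, -0.9784)
∠(n_0, n_4) = 172.17°
δ = |180° − 172.17°| = 7.83°
7.83° ≤ 2α = 38.58°  →  valid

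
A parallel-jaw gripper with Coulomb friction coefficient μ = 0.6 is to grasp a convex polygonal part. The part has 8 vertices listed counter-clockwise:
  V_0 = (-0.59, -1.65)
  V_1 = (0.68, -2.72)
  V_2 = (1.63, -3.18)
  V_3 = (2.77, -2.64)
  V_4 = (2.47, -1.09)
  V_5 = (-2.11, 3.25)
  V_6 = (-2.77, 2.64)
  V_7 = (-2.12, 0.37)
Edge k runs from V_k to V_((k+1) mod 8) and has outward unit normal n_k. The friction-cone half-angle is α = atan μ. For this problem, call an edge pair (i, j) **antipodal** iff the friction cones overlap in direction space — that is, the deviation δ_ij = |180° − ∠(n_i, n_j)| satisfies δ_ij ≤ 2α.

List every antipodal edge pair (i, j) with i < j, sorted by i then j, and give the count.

count = 10; pairs: (0,3), (0,4), (1,3), (1,4), (2,5), (3,5), (3,6), (3,7), (4,6), (4,7)

α = atan 0.6 = 30.96°;  2α = 61.93°
n_0 = (-0.6443, -0.7648)
n_1 = (-0.4358, -0.9000)
n_2 = (+0.4281, -0.9037)
n_3 = (+0.9818, +0.1900)
n_4 = (+0.6878, +0.7259)
n_5 = (-0.6787, +0.7344)
n_6 = (-0.9614, -0.2753)
n_7 = (-0.7971, -0.6038)
  (0,1): δ = 165.72°  ·
  (0,2): δ = 114.54°  ·
  (0,3): δ = 38.93°  ✓
  (0,4): δ = 3.34°  ✓
  (0,5): δ = 82.86°  ·
  (0,6): δ = 146.09°  ·
  (0,7): δ = 167.26°  ·
  (1,2): δ = 128.82°  ·
  (1,3): δ = 53.21°  ✓
  (1,4): δ = 17.62°  ✓
  (1,5): δ = 68.58°  ·
  (1,6): δ = 131.82°  ·
  (1,7): δ = 152.98°  ·
  (2,3): δ = 104.39°  ·
  (2,4): δ = 68.80°  ·
  (2,5): δ = 17.40°  ✓
  (2,6): δ = 80.63°  ·
  (2,7): δ = 101.80°  ·
  (3,4): δ = 144.41°  ·
  (3,5): δ = 58.21°  ✓
  (3,6): δ = 5.02°  ✓
  (3,7): δ = 26.19°  ✓
  (4,5): δ = 93.80°  ·
  (4,6): δ = 30.56°  ✓
  (4,7): δ = 9.40°  ✓
  (5,6): δ = 116.77°  ·
  (5,7): δ = 95.60°  ·
  (6,7): δ = 158.84°  ·
antipodal pairs: 10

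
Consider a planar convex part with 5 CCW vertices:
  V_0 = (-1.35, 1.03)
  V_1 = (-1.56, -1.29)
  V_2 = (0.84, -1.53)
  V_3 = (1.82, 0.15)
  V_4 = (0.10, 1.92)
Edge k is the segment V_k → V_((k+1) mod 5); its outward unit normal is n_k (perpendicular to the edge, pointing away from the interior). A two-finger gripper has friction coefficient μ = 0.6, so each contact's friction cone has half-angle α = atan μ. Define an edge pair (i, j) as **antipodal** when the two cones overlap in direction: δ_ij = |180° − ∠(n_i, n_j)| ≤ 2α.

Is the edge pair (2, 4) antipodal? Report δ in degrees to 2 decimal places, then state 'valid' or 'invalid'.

α = atan 0.6 = 30.96°;  2α = 61.93°
edge 2: e_2 = (+0.98, +1.68);  n_2 = (+0.8638, -0.5039)
edge 4: e_4 = (-1.45, -0.89);  n_4 = (-0.5231, +0.8523)
∠(n_2, n_4) = 151.80°
δ = |180° − 151.80°| = 28.20°
28.20° ≤ 2α = 61.93°  →  valid

δ = 28.20°, valid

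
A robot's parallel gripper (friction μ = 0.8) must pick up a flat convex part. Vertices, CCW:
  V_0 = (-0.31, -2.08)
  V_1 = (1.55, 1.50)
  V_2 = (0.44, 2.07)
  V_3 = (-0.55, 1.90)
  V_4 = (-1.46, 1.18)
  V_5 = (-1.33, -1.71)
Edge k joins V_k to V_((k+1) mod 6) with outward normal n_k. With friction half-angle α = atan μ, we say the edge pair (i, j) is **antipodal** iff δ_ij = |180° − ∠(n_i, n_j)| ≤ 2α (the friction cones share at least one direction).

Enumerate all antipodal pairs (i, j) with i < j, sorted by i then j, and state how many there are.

α = atan 0.8 = 38.66°;  2α = 77.32°
n_0 = (+0.8874, -0.4610)
n_1 = (+0.4568, +0.8896)
n_2 = (-0.1692, +0.9856)
n_3 = (-0.6205, +0.7842)
n_4 = (-0.9990, -0.0449)
n_5 = (-0.3410, -0.9401)
  (0,1): δ = 89.73°  ·
  (0,2): δ = 52.80°  ✓
  (0,3): δ = 24.19°  ✓
  (0,4): δ = 30.03°  ✓
  (0,5): δ = 97.52°  ·
  (1,2): δ = 143.08°  ·
  (1,3): δ = 114.47°  ·
  (1,4): δ = 60.24°  ✓
  (1,5): δ = 7.24°  ✓
  (2,3): δ = 151.39°  ·
  (2,4): δ = 97.17°  ·
  (2,5): δ = 29.68°  ✓
  (3,4): δ = 125.78°  ·
  (3,5): δ = 58.29°  ✓
  (4,5): δ = 112.51°  ·
antipodal pairs: 7

count = 7; pairs: (0,2), (0,3), (0,4), (1,4), (1,5), (2,5), (3,5)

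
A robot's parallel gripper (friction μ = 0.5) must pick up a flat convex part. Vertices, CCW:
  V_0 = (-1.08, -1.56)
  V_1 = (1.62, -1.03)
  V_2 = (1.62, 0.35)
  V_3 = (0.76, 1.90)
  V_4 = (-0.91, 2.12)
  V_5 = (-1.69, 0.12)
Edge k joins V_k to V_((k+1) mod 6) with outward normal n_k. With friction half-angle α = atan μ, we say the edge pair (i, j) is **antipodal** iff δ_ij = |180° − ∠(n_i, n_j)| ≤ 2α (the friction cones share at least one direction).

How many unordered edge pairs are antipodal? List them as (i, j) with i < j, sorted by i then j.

count = 5; pairs: (0,3), (1,4), (1,5), (2,4), (2,5)

α = atan 0.5 = 26.57°;  2α = 53.13°
n_0 = (+0.1926, -0.9813)
n_1 = (+1.0000, -0.0000)
n_2 = (+0.8744, +0.4852)
n_3 = (+0.1306, +0.9914)
n_4 = (-0.9317, +0.3633)
n_5 = (-0.9400, -0.3413)
  (0,1): δ = 101.11°  ·
  (0,2): δ = 72.08°  ·
  (0,3): δ = 18.61°  ✓
  (0,4): δ = 57.59°  ·
  (0,5): δ = 98.85°  ·
  (1,2): δ = 150.98°  ·
  (1,3): δ = 97.50°  ·
  (1,4): δ = 21.31°  ✓
  (1,5): δ = 19.96°  ✓
  (2,3): δ = 126.53°  ·
  (2,4): δ = 50.33°  ✓
  (2,5): δ = 9.07°  ✓
  (3,4): δ = 103.80°  ·
  (3,5): δ = 62.54°  ·
  (4,5): δ = 138.74°  ·
antipodal pairs: 5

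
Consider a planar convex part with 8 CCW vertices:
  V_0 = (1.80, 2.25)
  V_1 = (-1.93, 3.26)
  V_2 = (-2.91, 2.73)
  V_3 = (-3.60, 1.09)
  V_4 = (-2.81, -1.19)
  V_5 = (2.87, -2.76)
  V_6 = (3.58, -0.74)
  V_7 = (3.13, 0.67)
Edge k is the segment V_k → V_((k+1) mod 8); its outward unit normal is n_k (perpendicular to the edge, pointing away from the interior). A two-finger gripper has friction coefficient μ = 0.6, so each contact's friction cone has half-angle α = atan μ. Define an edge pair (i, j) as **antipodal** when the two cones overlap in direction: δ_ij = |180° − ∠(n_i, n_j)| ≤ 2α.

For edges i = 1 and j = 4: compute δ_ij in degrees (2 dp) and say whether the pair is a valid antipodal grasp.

α = atan 0.6 = 30.96°;  2α = 61.93°
edge 1: e_1 = (-0.98, -0.53);  n_1 = (-0.4757, +0.8796)
edge 4: e_4 = (+5.68, -1.57);  n_4 = (-0.2664, -0.9639)
∠(n_1, n_4) = 136.14°
δ = |180° − 136.14°| = 43.86°
43.86° ≤ 2α = 61.93°  →  valid

δ = 43.86°, valid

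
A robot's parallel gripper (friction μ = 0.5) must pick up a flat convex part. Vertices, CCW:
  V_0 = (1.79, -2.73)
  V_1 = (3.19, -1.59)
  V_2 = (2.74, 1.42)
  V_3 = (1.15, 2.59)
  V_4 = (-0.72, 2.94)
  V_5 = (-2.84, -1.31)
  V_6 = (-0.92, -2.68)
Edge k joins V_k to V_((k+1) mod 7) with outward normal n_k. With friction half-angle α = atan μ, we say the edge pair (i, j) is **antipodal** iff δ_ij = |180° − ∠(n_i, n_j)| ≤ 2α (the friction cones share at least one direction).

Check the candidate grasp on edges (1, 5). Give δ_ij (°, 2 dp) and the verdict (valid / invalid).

δ = 45.99°, valid

α = atan 0.5 = 26.57°;  2α = 53.13°
edge 1: e_1 = (-0.45, +3.01);  n_1 = (+0.9890, +0.1479)
edge 5: e_5 = (+1.92, -1.37);  n_5 = (-0.5808, -0.8140)
∠(n_1, n_5) = 134.01°
δ = |180° − 134.01°| = 45.99°
45.99° ≤ 2α = 53.13°  →  valid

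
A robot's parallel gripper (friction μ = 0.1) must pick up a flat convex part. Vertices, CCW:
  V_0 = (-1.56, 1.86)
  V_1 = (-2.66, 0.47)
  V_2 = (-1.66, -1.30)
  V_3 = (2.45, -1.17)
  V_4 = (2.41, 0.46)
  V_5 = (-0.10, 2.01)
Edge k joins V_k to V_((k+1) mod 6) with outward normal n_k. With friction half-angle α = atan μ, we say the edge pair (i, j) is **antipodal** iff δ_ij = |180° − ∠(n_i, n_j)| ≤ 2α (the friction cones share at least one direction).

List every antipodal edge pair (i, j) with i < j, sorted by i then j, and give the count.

α = atan 0.1 = 5.71°;  2α = 11.42°
n_0 = (-0.7842, +0.6206)
n_1 = (-0.8707, -0.4919)
n_2 = (+0.0316, -0.9995)
n_3 = (+0.9997, +0.0245)
n_4 = (+0.5254, +0.8508)
n_5 = (-0.1022, +0.9948)
  (0,1): δ = 112.18°  ·
  (0,2): δ = 49.83°  ·
  (0,3): δ = 39.76°  ·
  (0,4): δ = 96.66°  ·
  (0,5): δ = 134.22°  ·
  (1,2): δ = 117.65°  ·
  (1,3): δ = 28.06°  ·
  (1,4): δ = 28.84°  ·
  (1,5): δ = 66.40°  ·
  (2,3): δ = 90.41°  ·
  (2,4): δ = 33.51°  ·
  (2,5): δ = 4.05°  ✓
  (3,4): δ = 123.10°  ·
  (3,5): δ = 85.54°  ·
  (4,5): δ = 142.44°  ·
antipodal pairs: 1

count = 1; pairs: (2,5)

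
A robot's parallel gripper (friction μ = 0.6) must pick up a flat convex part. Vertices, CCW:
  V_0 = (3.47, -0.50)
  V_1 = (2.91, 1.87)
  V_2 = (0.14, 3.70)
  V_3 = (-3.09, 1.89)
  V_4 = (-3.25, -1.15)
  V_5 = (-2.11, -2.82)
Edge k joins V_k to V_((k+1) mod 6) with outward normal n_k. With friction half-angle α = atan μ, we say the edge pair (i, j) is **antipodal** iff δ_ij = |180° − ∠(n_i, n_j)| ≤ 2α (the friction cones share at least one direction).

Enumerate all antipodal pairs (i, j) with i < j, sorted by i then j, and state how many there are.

α = atan 0.6 = 30.96°;  2α = 61.93°
n_0 = (+0.9732, +0.2300)
n_1 = (+0.5512, +0.8344)
n_2 = (-0.4889, +0.8724)
n_3 = (-0.9986, +0.0526)
n_4 = (-0.8259, -0.5638)
n_5 = (+0.3839, -0.9234)
  (0,1): δ = 136.75°  ·
  (0,2): δ = 74.03°  ·
  (0,3): δ = 16.31°  ✓
  (0,4): δ = 21.02°  ✓
  (0,5): δ = 99.28°  ·
  (1,2): δ = 117.28°  ·
  (1,3): δ = 59.56°  ✓
  (1,4): δ = 22.23°  ✓
  (1,5): δ = 56.03°  ✓
  (2,3): δ = 122.28°  ·
  (2,4): δ = 84.95°  ·
  (2,5): δ = 6.69°  ✓
  (3,4): δ = 142.67°  ·
  (3,5): δ = 64.41°  ·
  (4,5): δ = 101.74°  ·
antipodal pairs: 6

count = 6; pairs: (0,3), (0,4), (1,3), (1,4), (1,5), (2,5)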